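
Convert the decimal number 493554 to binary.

Using repeated division by 2:
493554 ÷ 2 = 246777 remainder 0
246777 ÷ 2 = 123388 remainder 1
123388 ÷ 2 = 61694 remainder 0
61694 ÷ 2 = 30847 remainder 0
30847 ÷ 2 = 15423 remainder 1
15423 ÷ 2 = 7711 remainder 1
7711 ÷ 2 = 3855 remainder 1
3855 ÷ 2 = 1927 remainder 1
1927 ÷ 2 = 963 remainder 1
963 ÷ 2 = 481 remainder 1
481 ÷ 2 = 240 remainder 1
240 ÷ 2 = 120 remainder 0
120 ÷ 2 = 60 remainder 0
60 ÷ 2 = 30 remainder 0
30 ÷ 2 = 15 remainder 0
15 ÷ 2 = 7 remainder 1
7 ÷ 2 = 3 remainder 1
3 ÷ 2 = 1 remainder 1
1 ÷ 2 = 0 remainder 1
Reading remainders bottom to top: 1111000011111110010



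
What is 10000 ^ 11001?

XOR: 1 when bits differ
  10000
^ 11001
-------
  01001
Decimal: 16 ^ 25 = 9



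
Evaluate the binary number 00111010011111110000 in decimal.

Sum of powers of 2 for each 1-bit:
2^4 + 2^5 + 2^6 + 2^7 + 2^8 + 2^9 + 2^10 + 2^13 + 2^15 + 2^16 + 2^17
= 16 + 32 + 64 + 128 + 256 + 512 + 1024 + 8192 + 32768 + 65536 + 131072
= 239600



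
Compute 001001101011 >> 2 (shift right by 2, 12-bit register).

Original: 001001101011 (decimal 619)
Shift right by 2 positions
Drop the 2 low bits; fill with zeros on the left
Result: 000010011010 (decimal 154)
Equivalent: 619 >> 2 = 619 ÷ 2^2 = 154



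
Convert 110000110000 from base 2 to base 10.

Sum of powers of 2 for each 1-bit:
2^4 + 2^5 + 2^10 + 2^11
= 16 + 32 + 1024 + 2048
= 3120



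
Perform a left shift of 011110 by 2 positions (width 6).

Original: 011110 (decimal 30)
Shift left by 2 positions
Append 2 zeros on the right and drop the 2 high bits that overflow the 6-bit width
Result: 111000 (decimal 56)
Equivalent: 30 << 2 = 30 × 2^2 = 120, truncated to 6 bits = 56



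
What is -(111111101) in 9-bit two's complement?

Original (sign bit 1, negative): 111111101
Step 1 - Invert all bits: 000000010
Step 2 - Add 1: 000000011
Verification: 111111101 + 000000011 = 1000000000; discarding the end carry (carry out of the top bit) leaves the 9-bit value 000000000, as required for x + (-x)



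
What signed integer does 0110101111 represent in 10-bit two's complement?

Binary: 0110101111
Sign bit: 0 (non-negative)
Read directly as an unsigned value:
0110101111 = 256 + 128 + 32 + 8 + 4 + 2 + 1 = 431
Value: 431



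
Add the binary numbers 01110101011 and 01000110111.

Add column by column from the right: bit + bit + carry-in; write the sum mod 2, carry 1 when the sum is 2 or 3.
carry:  10001111110
        01110101011
+       01000110111
-------------------
       010111100010
(the carry out of the leftmost column, 0, becomes the leading bit)
Decimal check:
  01110101011 = 512 + 256 + 128 + 32 + 8 + 2 + 1 = 939
  01000110111 = 512 + 32 + 16 + 4 + 2 + 1 = 567
  939 + 567 = 1506, and 010111100010 = 1024 + 256 + 128 + 64 + 32 + 2 = 1506 ✓



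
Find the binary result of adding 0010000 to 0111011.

Add column by column from the right: bit + bit + carry-in; write the sum mod 2, carry 1 when the sum is 2 or 3.
carry:  1100000
        0010000
+       0111011
---------------
       01001011
(the carry out of the leftmost column, 0, becomes the leading bit)
Decimal check:
  0010000 = 16
  0111011 = 32 + 16 + 8 + 2 + 1 = 59
  16 + 59 = 75, and 01001011 = 64 + 8 + 2 + 1 = 75 ✓



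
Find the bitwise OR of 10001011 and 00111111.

OR: 1 when either bit is 1
  10001011
| 00111111
----------
  10111111
Decimal: 139 | 63 = 191



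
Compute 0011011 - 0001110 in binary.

Method 1 - Direct subtraction (column by column from the right: bit − bit − borrow-in; if negative, add 2 and borrow 1 from the next column):
borrow: 0011000
        0011011
-       0001110
---------------
        0001101

Method 2 - Add two's complement:
Two's complement of 0001110: invert → 1110001, add 1 → 1110010
  0011011
+ 1110010
---------
 10001101  (end carry out of the top bit = 1)
Discarding the end carry: 0001101
Decimal check:
  0011011 = 16 + 8 + 2 + 1 = 27
  0001110 = 8 + 4 + 2 = 14
  27 - 14 = 13, and 0001101 = 8 + 4 + 1 = 13 ✓



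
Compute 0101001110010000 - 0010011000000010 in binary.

Method 1 - Direct subtraction (column by column from the right: bit − bit − borrow-in; if negative, add 2 and borrow 1 from the next column):
borrow: 0101100000011100
        0101001110010000
-       0010011000000010
------------------------
        0010110110001110

Method 2 - Add two's complement:
Two's complement of 0010011000000010: invert → 1101100111111101, add 1 → 1101100111111110
  0101001110010000
+ 1101100111111110
------------------
 10010110110001110  (end carry out of the top bit = 1)
Discarding the end carry: 0010110110001110
Decimal check:
  0101001110010000 = 16384 + 4096 + 512 + 256 + 128 + 16 = 21392
  0010011000000010 = 8192 + 1024 + 512 + 2 = 9730
  21392 - 9730 = 11662, and 0010110110001110 = 8192 + 2048 + 1024 + 256 + 128 + 8 + 4 + 2 = 11662 ✓



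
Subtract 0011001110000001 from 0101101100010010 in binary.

Method 1 - Direct subtraction (column by column from the right: bit − bit − borrow-in; if negative, add 2 and borrow 1 from the next column):
borrow: 0100111100000010
        0101101100010010
-       0011001110000001
------------------------
        0010011110010001

Method 2 - Add two's complement:
Two's complement of 0011001110000001: invert → 1100110001111110, add 1 → 1100110001111111
  0101101100010010
+ 1100110001111111
------------------
 10010011110010001  (end carry out of the top bit = 1)
Discarding the end carry: 0010011110010001
Decimal check:
  0101101100010010 = 16384 + 4096 + 2048 + 512 + 256 + 16 + 2 = 23314
  0011001110000001 = 8192 + 4096 + 512 + 256 + 128 + 1 = 13185
  23314 - 13185 = 10129, and 0010011110010001 = 8192 + 1024 + 512 + 256 + 128 + 16 + 1 = 10129 ✓



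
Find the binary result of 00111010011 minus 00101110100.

Method 1 - Direct subtraction (column by column from the right: bit − bit − borrow-in; if negative, add 2 and borrow 1 from the next column):
borrow: 00011111000
        00111010011
-       00101110100
-------------------
        00001011111

Method 2 - Add two's complement:
Two's complement of 00101110100: invert → 11010001011, add 1 → 11010001100
  00111010011
+ 11010001100
-------------
 100001011111  (end carry out of the top bit = 1)
Discarding the end carry: 00001011111
Decimal check:
  00111010011 = 256 + 128 + 64 + 16 + 2 + 1 = 467
  00101110100 = 256 + 64 + 32 + 16 + 4 = 372
  467 - 372 = 95, and 00001011111 = 64 + 16 + 8 + 4 + 2 + 1 = 95 ✓



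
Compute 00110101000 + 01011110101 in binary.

Add column by column from the right: bit + bit + carry-in; write the sum mod 2, carry 1 when the sum is 2 or 3.
carry:  11111000000
        00110101000
+       01011110101
-------------------
       010010011101
(the carry out of the leftmost column, 0, becomes the leading bit)
Decimal check:
  00110101000 = 256 + 128 + 32 + 8 = 424
  01011110101 = 512 + 128 + 64 + 32 + 16 + 4 + 1 = 757
  424 + 757 = 1181, and 010010011101 = 1024 + 128 + 16 + 8 + 4 + 1 = 1181 ✓



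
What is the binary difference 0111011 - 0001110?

Method 1 - Direct subtraction (column by column from the right: bit − bit − borrow-in; if negative, add 2 and borrow 1 from the next column):
borrow: 0011000
        0111011
-       0001110
---------------
        0101101

Method 2 - Add two's complement:
Two's complement of 0001110: invert → 1110001, add 1 → 1110010
  0111011
+ 1110010
---------
 10101101  (end carry out of the top bit = 1)
Discarding the end carry: 0101101
Decimal check:
  0111011 = 32 + 16 + 8 + 2 + 1 = 59
  0001110 = 8 + 4 + 2 = 14
  59 - 14 = 45, and 0101101 = 32 + 8 + 4 + 1 = 45 ✓



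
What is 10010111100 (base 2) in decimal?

Sum of powers of 2 for each 1-bit:
2^2 + 2^3 + 2^4 + 2^5 + 2^7 + 2^10
= 4 + 8 + 16 + 32 + 128 + 1024
= 1212



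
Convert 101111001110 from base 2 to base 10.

Sum of powers of 2 for each 1-bit:
2^1 + 2^2 + 2^3 + 2^6 + 2^7 + 2^8 + 2^9 + 2^11
= 2 + 4 + 8 + 64 + 128 + 256 + 512 + 2048
= 3022



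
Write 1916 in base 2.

Using repeated division by 2:
1916 ÷ 2 = 958 remainder 0
958 ÷ 2 = 479 remainder 0
479 ÷ 2 = 239 remainder 1
239 ÷ 2 = 119 remainder 1
119 ÷ 2 = 59 remainder 1
59 ÷ 2 = 29 remainder 1
29 ÷ 2 = 14 remainder 1
14 ÷ 2 = 7 remainder 0
7 ÷ 2 = 3 remainder 1
3 ÷ 2 = 1 remainder 1
1 ÷ 2 = 0 remainder 1
Reading remainders bottom to top: 11101111100



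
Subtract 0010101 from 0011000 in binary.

Method 1 - Direct subtraction (column by column from the right: bit − bit − borrow-in; if negative, add 2 and borrow 1 from the next column):
borrow: 0001110
        0011000
-       0010101
---------------
        0000011

Method 2 - Add two's complement:
Two's complement of 0010101: invert → 1101010, add 1 → 1101011
  0011000
+ 1101011
---------
 10000011  (end carry out of the top bit = 1)
Discarding the end carry: 0000011
Decimal check:
  0011000 = 16 + 8 = 24
  0010101 = 16 + 4 + 1 = 21
  24 - 21 = 3, and 0000011 = 2 + 1 = 3 ✓



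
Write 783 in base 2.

Using repeated division by 2:
783 ÷ 2 = 391 remainder 1
391 ÷ 2 = 195 remainder 1
195 ÷ 2 = 97 remainder 1
97 ÷ 2 = 48 remainder 1
48 ÷ 2 = 24 remainder 0
24 ÷ 2 = 12 remainder 0
12 ÷ 2 = 6 remainder 0
6 ÷ 2 = 3 remainder 0
3 ÷ 2 = 1 remainder 1
1 ÷ 2 = 0 remainder 1
Reading remainders bottom to top: 1100001111



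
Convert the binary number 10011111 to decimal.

Sum of powers of 2 for each 1-bit:
2^0 + 2^1 + 2^2 + 2^3 + 2^4 + 2^7
= 1 + 2 + 4 + 8 + 16 + 128
= 159



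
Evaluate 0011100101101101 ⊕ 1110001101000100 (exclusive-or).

XOR: 1 when bits differ
  0011100101101101
^ 1110001101000100
------------------
  1101101000101001
Decimal: 14701 ^ 58180 = 55849



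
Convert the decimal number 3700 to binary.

Using repeated division by 2:
3700 ÷ 2 = 1850 remainder 0
1850 ÷ 2 = 925 remainder 0
925 ÷ 2 = 462 remainder 1
462 ÷ 2 = 231 remainder 0
231 ÷ 2 = 115 remainder 1
115 ÷ 2 = 57 remainder 1
57 ÷ 2 = 28 remainder 1
28 ÷ 2 = 14 remainder 0
14 ÷ 2 = 7 remainder 0
7 ÷ 2 = 3 remainder 1
3 ÷ 2 = 1 remainder 1
1 ÷ 2 = 0 remainder 1
Reading remainders bottom to top: 111001110100



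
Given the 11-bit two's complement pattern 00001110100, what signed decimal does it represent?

Binary: 00001110100
Sign bit: 0 (non-negative)
Read directly as an unsigned value:
00001110100 = 64 + 32 + 16 + 4 = 116
Value: 116



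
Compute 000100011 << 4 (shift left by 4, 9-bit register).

Original: 000100011 (decimal 35)
Shift left by 4 positions
Append 4 zeros on the right and drop the 4 high bits that overflow the 9-bit width
Result: 000110000 (decimal 48)
Equivalent: 35 << 4 = 35 × 2^4 = 560, truncated to 9 bits = 48



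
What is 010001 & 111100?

AND: 1 only when both bits are 1
  010001
& 111100
--------
  010000
Decimal: 17 & 60 = 16



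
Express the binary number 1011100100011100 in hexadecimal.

Group into 4-bit nibbles from right:
  1011 = B
  1001 = 9
  0001 = 1
  1100 = C
Result: B91C



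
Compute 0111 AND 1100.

AND: 1 only when both bits are 1
  0111
& 1100
------
  0100
Decimal: 7 & 12 = 4



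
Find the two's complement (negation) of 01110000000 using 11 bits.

Original: 01110000000
Step 1 - Invert all bits: 10001111111
Step 2 - Add 1: 10010000000
Verification: 01110000000 + 10010000000 = 100000000000; discarding the end carry (carry out of the top bit) leaves the 11-bit value 00000000000, as required for x + (-x)



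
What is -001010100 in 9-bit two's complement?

Original: 001010100
Step 1 - Invert all bits: 110101011
Step 2 - Add 1: 110101100
Verification: 001010100 + 110101100 = 1000000000; discarding the end carry (carry out of the top bit) leaves the 9-bit value 000000000, as required for x + (-x)



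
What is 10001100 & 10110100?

AND: 1 only when both bits are 1
  10001100
& 10110100
----------
  10000100
Decimal: 140 & 180 = 132



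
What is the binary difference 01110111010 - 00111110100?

Method 1 - Direct subtraction (column by column from the right: bit − bit − borrow-in; if negative, add 2 and borrow 1 from the next column):
borrow: 01110001000
        01110111010
-       00111110100
-------------------
        00111000110

Method 2 - Add two's complement:
Two's complement of 00111110100: invert → 11000001011, add 1 → 11000001100
  01110111010
+ 11000001100
-------------
 100111000110  (end carry out of the top bit = 1)
Discarding the end carry: 00111000110
Decimal check:
  01110111010 = 512 + 256 + 128 + 32 + 16 + 8 + 2 = 954
  00111110100 = 256 + 128 + 64 + 32 + 16 + 4 = 500
  954 - 500 = 454, and 00111000110 = 256 + 128 + 64 + 4 + 2 = 454 ✓



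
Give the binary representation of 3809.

Using repeated division by 2:
3809 ÷ 2 = 1904 remainder 1
1904 ÷ 2 = 952 remainder 0
952 ÷ 2 = 476 remainder 0
476 ÷ 2 = 238 remainder 0
238 ÷ 2 = 119 remainder 0
119 ÷ 2 = 59 remainder 1
59 ÷ 2 = 29 remainder 1
29 ÷ 2 = 14 remainder 1
14 ÷ 2 = 7 remainder 0
7 ÷ 2 = 3 remainder 1
3 ÷ 2 = 1 remainder 1
1 ÷ 2 = 0 remainder 1
Reading remainders bottom to top: 111011100001



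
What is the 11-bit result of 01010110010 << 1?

Original: 01010110010 (decimal 690)
Shift left by 1 position
Append 1 zero on the right
Result: 10101100100 (decimal 1380)
Equivalent: 690 << 1 = 690 × 2^1 = 1380



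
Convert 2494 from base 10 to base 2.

Using repeated division by 2:
2494 ÷ 2 = 1247 remainder 0
1247 ÷ 2 = 623 remainder 1
623 ÷ 2 = 311 remainder 1
311 ÷ 2 = 155 remainder 1
155 ÷ 2 = 77 remainder 1
77 ÷ 2 = 38 remainder 1
38 ÷ 2 = 19 remainder 0
19 ÷ 2 = 9 remainder 1
9 ÷ 2 = 4 remainder 1
4 ÷ 2 = 2 remainder 0
2 ÷ 2 = 1 remainder 0
1 ÷ 2 = 0 remainder 1
Reading remainders bottom to top: 100110111110



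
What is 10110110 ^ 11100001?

XOR: 1 when bits differ
  10110110
^ 11100001
----------
  01010111
Decimal: 182 ^ 225 = 87



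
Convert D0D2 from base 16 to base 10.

Expand by place value (powers of 16):
Digit values: D = 13
D0D2 = 13 × 16^3 + 0 × 16^2 + 13 × 16^1 + 2 × 16^0
= 13 × 4096 + 0 × 256 + 13 × 16 + 2 × 1
= 53248 + 0 + 208 + 2
= 53458



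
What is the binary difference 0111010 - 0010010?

Method 1 - Direct subtraction (column by column from the right: bit − bit − borrow-in; if negative, add 2 and borrow 1 from the next column):
borrow: 0000000
        0111010
-       0010010
---------------
        0101000

Method 2 - Add two's complement:
Two's complement of 0010010: invert → 1101101, add 1 → 1101110
  0111010
+ 1101110
---------
 10101000  (end carry out of the top bit = 1)
Discarding the end carry: 0101000
Decimal check:
  0111010 = 32 + 16 + 8 + 2 = 58
  0010010 = 16 + 2 = 18
  58 - 18 = 40, and 0101000 = 32 + 8 = 40 ✓



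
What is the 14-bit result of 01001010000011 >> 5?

Original: 01001010000011 (decimal 4739)
Shift right by 5 positions
Drop the 5 low bits; fill with zeros on the left
Result: 00000010010100 (decimal 148)
Equivalent: 4739 >> 5 = 4739 ÷ 2^5 = 148



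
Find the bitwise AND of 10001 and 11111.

AND: 1 only when both bits are 1
  10001
& 11111
-------
  10001
Decimal: 17 & 31 = 17



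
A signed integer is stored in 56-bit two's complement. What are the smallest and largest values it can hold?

For 56-bit two's complement:
Minimum: -2^55 = -36028797018963968
Maximum: 2^55 - 1 = 36028797018963967



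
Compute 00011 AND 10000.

AND: 1 only when both bits are 1
  00011
& 10000
-------
  00000
Decimal: 3 & 16 = 0



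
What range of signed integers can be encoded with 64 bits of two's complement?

For 64-bit two's complement:
Minimum: -2^63 = -9223372036854775808
Maximum: 2^63 - 1 = 9223372036854775807



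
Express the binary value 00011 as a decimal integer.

Sum of powers of 2 for each 1-bit:
2^0 + 2^1
= 1 + 2
= 3



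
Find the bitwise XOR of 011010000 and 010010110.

XOR: 1 when bits differ
  011010000
^ 010010110
-----------
  001000110
Decimal: 208 ^ 150 = 70



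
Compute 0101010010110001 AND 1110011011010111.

AND: 1 only when both bits are 1
  0101010010110001
& 1110011011010111
------------------
  0100010010010001
Decimal: 21681 & 59095 = 17553



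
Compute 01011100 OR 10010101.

OR: 1 when either bit is 1
  01011100
| 10010101
----------
  11011101
Decimal: 92 | 149 = 221



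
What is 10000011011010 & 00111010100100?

AND: 1 only when both bits are 1
  10000011011010
& 00111010100100
----------------
  00000010000000
Decimal: 8410 & 3748 = 128



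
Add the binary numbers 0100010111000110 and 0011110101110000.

Add column by column from the right: bit + bit + carry-in; write the sum mod 2, carry 1 when the sum is 2 or 3.
carry:  1111101110000000
        0100010111000110
+       0011110101110000
------------------------
       01000001100110110
(the carry out of the leftmost column, 0, becomes the leading bit)
Decimal check:
  0100010111000110 = 16384 + 1024 + 256 + 128 + 64 + 4 + 2 = 17862
  0011110101110000 = 8192 + 4096 + 2048 + 1024 + 256 + 64 + 32 + 16 = 15728
  17862 + 15728 = 33590, and 01000001100110110 = 32768 + 512 + 256 + 32 + 16 + 4 + 2 = 33590 ✓



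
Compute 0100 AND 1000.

AND: 1 only when both bits are 1
  0100
& 1000
------
  0000
Decimal: 4 & 8 = 0



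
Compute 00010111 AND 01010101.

AND: 1 only when both bits are 1
  00010111
& 01010101
----------
  00010101
Decimal: 23 & 85 = 21



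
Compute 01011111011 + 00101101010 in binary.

Add column by column from the right: bit + bit + carry-in; write the sum mod 2, carry 1 when the sum is 2 or 3.
carry:  11111110100
        01011111011
+       00101101010
-------------------
       010001100101
(the carry out of the leftmost column, 0, becomes the leading bit)
Decimal check:
  01011111011 = 512 + 128 + 64 + 32 + 16 + 8 + 2 + 1 = 763
  00101101010 = 256 + 64 + 32 + 8 + 2 = 362
  763 + 362 = 1125, and 010001100101 = 1024 + 64 + 32 + 4 + 1 = 1125 ✓



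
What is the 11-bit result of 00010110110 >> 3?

Original: 00010110110 (decimal 182)
Shift right by 3 positions
Drop the 3 low bits; fill with zeros on the left
Result: 00000010110 (decimal 22)
Equivalent: 182 >> 3 = 182 ÷ 2^3 = 22



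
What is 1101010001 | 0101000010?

OR: 1 when either bit is 1
  1101010001
| 0101000010
------------
  1101010011
Decimal: 849 | 322 = 851



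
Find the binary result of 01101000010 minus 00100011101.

Method 1 - Direct subtraction (column by column from the right: bit − bit − borrow-in; if negative, add 2 and borrow 1 from the next column):
borrow: 00001111010
        01101000010
-       00100011101
-------------------
        01000100101

Method 2 - Add two's complement:
Two's complement of 00100011101: invert → 11011100010, add 1 → 11011100011
  01101000010
+ 11011100011
-------------
 101000100101  (end carry out of the top bit = 1)
Discarding the end carry: 01000100101
Decimal check:
  01101000010 = 512 + 256 + 64 + 2 = 834
  00100011101 = 256 + 16 + 8 + 4 + 1 = 285
  834 - 285 = 549, and 01000100101 = 512 + 32 + 4 + 1 = 549 ✓



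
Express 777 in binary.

Using repeated division by 2:
777 ÷ 2 = 388 remainder 1
388 ÷ 2 = 194 remainder 0
194 ÷ 2 = 97 remainder 0
97 ÷ 2 = 48 remainder 1
48 ÷ 2 = 24 remainder 0
24 ÷ 2 = 12 remainder 0
12 ÷ 2 = 6 remainder 0
6 ÷ 2 = 3 remainder 0
3 ÷ 2 = 1 remainder 1
1 ÷ 2 = 0 remainder 1
Reading remainders bottom to top: 1100001001



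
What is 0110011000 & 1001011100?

AND: 1 only when both bits are 1
  0110011000
& 1001011100
------------
  0000011000
Decimal: 408 & 604 = 24



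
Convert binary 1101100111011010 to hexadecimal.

Group into 4-bit nibbles from right:
  1101 = D
  1001 = 9
  1101 = D
  1010 = A
Result: D9DA



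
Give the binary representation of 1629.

Using repeated division by 2:
1629 ÷ 2 = 814 remainder 1
814 ÷ 2 = 407 remainder 0
407 ÷ 2 = 203 remainder 1
203 ÷ 2 = 101 remainder 1
101 ÷ 2 = 50 remainder 1
50 ÷ 2 = 25 remainder 0
25 ÷ 2 = 12 remainder 1
12 ÷ 2 = 6 remainder 0
6 ÷ 2 = 3 remainder 0
3 ÷ 2 = 1 remainder 1
1 ÷ 2 = 0 remainder 1
Reading remainders bottom to top: 11001011101



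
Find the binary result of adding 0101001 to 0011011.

Add column by column from the right: bit + bit + carry-in; write the sum mod 2, carry 1 when the sum is 2 or 3.
carry:  1110110
        0101001
+       0011011
---------------
       01000100
(the carry out of the leftmost column, 0, becomes the leading bit)
Decimal check:
  0101001 = 32 + 8 + 1 = 41
  0011011 = 16 + 8 + 2 + 1 = 27
  41 + 27 = 68, and 01000100 = 64 + 4 = 68 ✓



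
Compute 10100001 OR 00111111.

OR: 1 when either bit is 1
  10100001
| 00111111
----------
  10111111
Decimal: 161 | 63 = 191



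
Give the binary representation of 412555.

Using repeated division by 2:
412555 ÷ 2 = 206277 remainder 1
206277 ÷ 2 = 103138 remainder 1
103138 ÷ 2 = 51569 remainder 0
51569 ÷ 2 = 25784 remainder 1
25784 ÷ 2 = 12892 remainder 0
12892 ÷ 2 = 6446 remainder 0
6446 ÷ 2 = 3223 remainder 0
3223 ÷ 2 = 1611 remainder 1
1611 ÷ 2 = 805 remainder 1
805 ÷ 2 = 402 remainder 1
402 ÷ 2 = 201 remainder 0
201 ÷ 2 = 100 remainder 1
100 ÷ 2 = 50 remainder 0
50 ÷ 2 = 25 remainder 0
25 ÷ 2 = 12 remainder 1
12 ÷ 2 = 6 remainder 0
6 ÷ 2 = 3 remainder 0
3 ÷ 2 = 1 remainder 1
1 ÷ 2 = 0 remainder 1
Reading remainders bottom to top: 1100100101110001011



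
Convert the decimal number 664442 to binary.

Using repeated division by 2:
664442 ÷ 2 = 332221 remainder 0
332221 ÷ 2 = 166110 remainder 1
166110 ÷ 2 = 83055 remainder 0
83055 ÷ 2 = 41527 remainder 1
41527 ÷ 2 = 20763 remainder 1
20763 ÷ 2 = 10381 remainder 1
10381 ÷ 2 = 5190 remainder 1
5190 ÷ 2 = 2595 remainder 0
2595 ÷ 2 = 1297 remainder 1
1297 ÷ 2 = 648 remainder 1
648 ÷ 2 = 324 remainder 0
324 ÷ 2 = 162 remainder 0
162 ÷ 2 = 81 remainder 0
81 ÷ 2 = 40 remainder 1
40 ÷ 2 = 20 remainder 0
20 ÷ 2 = 10 remainder 0
10 ÷ 2 = 5 remainder 0
5 ÷ 2 = 2 remainder 1
2 ÷ 2 = 1 remainder 0
1 ÷ 2 = 0 remainder 1
Reading remainders bottom to top: 10100010001101111010



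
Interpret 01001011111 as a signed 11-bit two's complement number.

Binary: 01001011111
Sign bit: 0 (non-negative)
Read directly as an unsigned value:
01001011111 = 512 + 64 + 16 + 8 + 4 + 2 + 1 = 607
Value: 607



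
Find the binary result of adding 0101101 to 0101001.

Add column by column from the right: bit + bit + carry-in; write the sum mod 2, carry 1 when the sum is 2 or 3.
carry:  1010010
        0101101
+       0101001
---------------
       01010110
(the carry out of the leftmost column, 0, becomes the leading bit)
Decimal check:
  0101101 = 32 + 8 + 4 + 1 = 45
  0101001 = 32 + 8 + 1 = 41
  45 + 41 = 86, and 01010110 = 64 + 16 + 4 + 2 = 86 ✓



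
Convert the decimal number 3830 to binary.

Using repeated division by 2:
3830 ÷ 2 = 1915 remainder 0
1915 ÷ 2 = 957 remainder 1
957 ÷ 2 = 478 remainder 1
478 ÷ 2 = 239 remainder 0
239 ÷ 2 = 119 remainder 1
119 ÷ 2 = 59 remainder 1
59 ÷ 2 = 29 remainder 1
29 ÷ 2 = 14 remainder 1
14 ÷ 2 = 7 remainder 0
7 ÷ 2 = 3 remainder 1
3 ÷ 2 = 1 remainder 1
1 ÷ 2 = 0 remainder 1
Reading remainders bottom to top: 111011110110



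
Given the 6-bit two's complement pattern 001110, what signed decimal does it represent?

Binary: 001110
Sign bit: 0 (non-negative)
Read directly as an unsigned value:
001110 = 8 + 4 + 2 = 14
Value: 14



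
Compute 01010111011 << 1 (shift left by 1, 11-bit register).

Original: 01010111011 (decimal 699)
Shift left by 1 position
Append 1 zero on the right
Result: 10101110110 (decimal 1398)
Equivalent: 699 << 1 = 699 × 2^1 = 1398



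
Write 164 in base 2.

Using repeated division by 2:
164 ÷ 2 = 82 remainder 0
82 ÷ 2 = 41 remainder 0
41 ÷ 2 = 20 remainder 1
20 ÷ 2 = 10 remainder 0
10 ÷ 2 = 5 remainder 0
5 ÷ 2 = 2 remainder 1
2 ÷ 2 = 1 remainder 0
1 ÷ 2 = 0 remainder 1
Reading remainders bottom to top: 10100100



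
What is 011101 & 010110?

AND: 1 only when both bits are 1
  011101
& 010110
--------
  010100
Decimal: 29 & 22 = 20



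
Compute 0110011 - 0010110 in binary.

Method 1 - Direct subtraction (column by column from the right: bit − bit − borrow-in; if negative, add 2 and borrow 1 from the next column):
borrow: 0111000
        0110011
-       0010110
---------------
        0011101

Method 2 - Add two's complement:
Two's complement of 0010110: invert → 1101001, add 1 → 1101010
  0110011
+ 1101010
---------
 10011101  (end carry out of the top bit = 1)
Discarding the end carry: 0011101
Decimal check:
  0110011 = 32 + 16 + 2 + 1 = 51
  0010110 = 16 + 4 + 2 = 22
  51 - 22 = 29, and 0011101 = 16 + 8 + 4 + 1 = 29 ✓



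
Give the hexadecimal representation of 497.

Using repeated division by 16 (digits 10–15 are A–F):
497 ÷ 16 = 31 remainder 1
31 ÷ 16 = 1 remainder 15 (F)
1 ÷ 16 = 0 remainder 1
Reading remainders bottom to top: 1F1



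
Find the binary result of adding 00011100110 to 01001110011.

Add column by column from the right: bit + bit + carry-in; write the sum mod 2, carry 1 when the sum is 2 or 3.
carry:  00111001100
        00011100110
+       01001110011
-------------------
       001101011001
(the carry out of the leftmost column, 0, becomes the leading bit)
Decimal check:
  00011100110 = 128 + 64 + 32 + 4 + 2 = 230
  01001110011 = 512 + 64 + 32 + 16 + 2 + 1 = 627
  230 + 627 = 857, and 001101011001 = 512 + 256 + 64 + 16 + 8 + 1 = 857 ✓



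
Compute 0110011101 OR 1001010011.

OR: 1 when either bit is 1
  0110011101
| 1001010011
------------
  1111011111
Decimal: 413 | 595 = 991



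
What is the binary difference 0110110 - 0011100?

Method 1 - Direct subtraction (column by column from the right: bit − bit − borrow-in; if negative, add 2 and borrow 1 from the next column):
borrow: 0110000
        0110110
-       0011100
---------------
        0011010

Method 2 - Add two's complement:
Two's complement of 0011100: invert → 1100011, add 1 → 1100100
  0110110
+ 1100100
---------
 10011010  (end carry out of the top bit = 1)
Discarding the end carry: 0011010
Decimal check:
  0110110 = 32 + 16 + 4 + 2 = 54
  0011100 = 16 + 8 + 4 = 28
  54 - 28 = 26, and 0011010 = 16 + 8 + 2 = 26 ✓



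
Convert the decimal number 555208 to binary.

Using repeated division by 2:
555208 ÷ 2 = 277604 remainder 0
277604 ÷ 2 = 138802 remainder 0
138802 ÷ 2 = 69401 remainder 0
69401 ÷ 2 = 34700 remainder 1
34700 ÷ 2 = 17350 remainder 0
17350 ÷ 2 = 8675 remainder 0
8675 ÷ 2 = 4337 remainder 1
4337 ÷ 2 = 2168 remainder 1
2168 ÷ 2 = 1084 remainder 0
1084 ÷ 2 = 542 remainder 0
542 ÷ 2 = 271 remainder 0
271 ÷ 2 = 135 remainder 1
135 ÷ 2 = 67 remainder 1
67 ÷ 2 = 33 remainder 1
33 ÷ 2 = 16 remainder 1
16 ÷ 2 = 8 remainder 0
8 ÷ 2 = 4 remainder 0
4 ÷ 2 = 2 remainder 0
2 ÷ 2 = 1 remainder 0
1 ÷ 2 = 0 remainder 1
Reading remainders bottom to top: 10000111100011001000



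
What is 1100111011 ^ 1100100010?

XOR: 1 when bits differ
  1100111011
^ 1100100010
------------
  0000011001
Decimal: 827 ^ 802 = 25



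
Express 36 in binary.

Using repeated division by 2:
36 ÷ 2 = 18 remainder 0
18 ÷ 2 = 9 remainder 0
9 ÷ 2 = 4 remainder 1
4 ÷ 2 = 2 remainder 0
2 ÷ 2 = 1 remainder 0
1 ÷ 2 = 0 remainder 1
Reading remainders bottom to top: 100100



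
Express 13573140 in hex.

Using repeated division by 16 (digits 10–15 are A–F):
13573140 ÷ 16 = 848321 remainder 4
848321 ÷ 16 = 53020 remainder 1
53020 ÷ 16 = 3313 remainder 12 (C)
3313 ÷ 16 = 207 remainder 1
207 ÷ 16 = 12 remainder 15 (F)
12 ÷ 16 = 0 remainder 12 (C)
Reading remainders bottom to top: CF1C14



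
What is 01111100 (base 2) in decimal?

Sum of powers of 2 for each 1-bit:
2^2 + 2^3 + 2^4 + 2^5 + 2^6
= 4 + 8 + 16 + 32 + 64
= 124



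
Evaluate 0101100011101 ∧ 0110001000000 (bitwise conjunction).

AND: 1 only when both bits are 1
  0101100011101
& 0110001000000
---------------
  0100000000000
Decimal: 2845 & 3136 = 2048



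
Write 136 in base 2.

Using repeated division by 2:
136 ÷ 2 = 68 remainder 0
68 ÷ 2 = 34 remainder 0
34 ÷ 2 = 17 remainder 0
17 ÷ 2 = 8 remainder 1
8 ÷ 2 = 4 remainder 0
4 ÷ 2 = 2 remainder 0
2 ÷ 2 = 1 remainder 0
1 ÷ 2 = 0 remainder 1
Reading remainders bottom to top: 10001000



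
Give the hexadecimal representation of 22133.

Using repeated division by 16 (digits 10–15 are A–F):
22133 ÷ 16 = 1383 remainder 5
1383 ÷ 16 = 86 remainder 7
86 ÷ 16 = 5 remainder 6
5 ÷ 16 = 0 remainder 5
Reading remainders bottom to top: 5675



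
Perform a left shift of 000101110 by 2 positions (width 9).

Original: 000101110 (decimal 46)
Shift left by 2 positions
Append 2 zeros on the right
Result: 010111000 (decimal 184)
Equivalent: 46 << 2 = 46 × 2^2 = 184



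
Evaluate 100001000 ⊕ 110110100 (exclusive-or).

XOR: 1 when bits differ
  100001000
^ 110110100
-----------
  010111100
Decimal: 264 ^ 436 = 188



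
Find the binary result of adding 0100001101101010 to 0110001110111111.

Add column by column from the right: bit + bit + carry-in; write the sum mod 2, carry 1 when the sum is 2 or 3.
carry:  1000011111111100
        0100001101101010
+       0110001110111111
------------------------
       01010011100101001
(the carry out of the leftmost column, 0, becomes the leading bit)
Decimal check:
  0100001101101010 = 16384 + 512 + 256 + 64 + 32 + 8 + 2 = 17258
  0110001110111111 = 16384 + 8192 + 512 + 256 + 128 + 32 + 16 + 8 + 4 + 2 + 1 = 25535
  17258 + 25535 = 42793, and 01010011100101001 = 32768 + 8192 + 1024 + 512 + 256 + 32 + 8 + 1 = 42793 ✓



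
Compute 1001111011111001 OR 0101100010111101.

OR: 1 when either bit is 1
  1001111011111001
| 0101100010111101
------------------
  1101111011111101
Decimal: 40697 | 22717 = 57085



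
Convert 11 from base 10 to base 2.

Using repeated division by 2:
11 ÷ 2 = 5 remainder 1
5 ÷ 2 = 2 remainder 1
2 ÷ 2 = 1 remainder 0
1 ÷ 2 = 0 remainder 1
Reading remainders bottom to top: 1011



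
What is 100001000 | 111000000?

OR: 1 when either bit is 1
  100001000
| 111000000
-----------
  111001000
Decimal: 264 | 448 = 456



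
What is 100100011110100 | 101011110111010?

OR: 1 when either bit is 1
  100100011110100
| 101011110111010
-----------------
  101111111111110
Decimal: 18676 | 22458 = 24574



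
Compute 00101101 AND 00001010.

AND: 1 only when both bits are 1
  00101101
& 00001010
----------
  00001000
Decimal: 45 & 10 = 8



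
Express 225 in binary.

Using repeated division by 2:
225 ÷ 2 = 112 remainder 1
112 ÷ 2 = 56 remainder 0
56 ÷ 2 = 28 remainder 0
28 ÷ 2 = 14 remainder 0
14 ÷ 2 = 7 remainder 0
7 ÷ 2 = 3 remainder 1
3 ÷ 2 = 1 remainder 1
1 ÷ 2 = 0 remainder 1
Reading remainders bottom to top: 11100001



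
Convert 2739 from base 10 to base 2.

Using repeated division by 2:
2739 ÷ 2 = 1369 remainder 1
1369 ÷ 2 = 684 remainder 1
684 ÷ 2 = 342 remainder 0
342 ÷ 2 = 171 remainder 0
171 ÷ 2 = 85 remainder 1
85 ÷ 2 = 42 remainder 1
42 ÷ 2 = 21 remainder 0
21 ÷ 2 = 10 remainder 1
10 ÷ 2 = 5 remainder 0
5 ÷ 2 = 2 remainder 1
2 ÷ 2 = 1 remainder 0
1 ÷ 2 = 0 remainder 1
Reading remainders bottom to top: 101010110011



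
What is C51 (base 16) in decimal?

Expand by place value (powers of 16):
Digit values: C = 12
C51 = 12 × 16^2 + 5 × 16^1 + 1 × 16^0
= 12 × 256 + 5 × 16 + 1 × 1
= 3072 + 80 + 1
= 3153



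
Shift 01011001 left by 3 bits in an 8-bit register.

Original: 01011001 (decimal 89)
Shift left by 3 positions
Append 3 zeros on the right and drop the 3 high bits that overflow the 8-bit width
Result: 11001000 (decimal 200)
Equivalent: 89 << 3 = 89 × 2^3 = 712, truncated to 8 bits = 200



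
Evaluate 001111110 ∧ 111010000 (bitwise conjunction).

AND: 1 only when both bits are 1
  001111110
& 111010000
-----------
  001010000
Decimal: 126 & 464 = 80



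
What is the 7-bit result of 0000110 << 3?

Original: 0000110 (decimal 6)
Shift left by 3 positions
Append 3 zeros on the right
Result: 0110000 (decimal 48)
Equivalent: 6 << 3 = 6 × 2^3 = 48



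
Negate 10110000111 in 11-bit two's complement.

Original (sign bit 1, negative): 10110000111
Step 1 - Invert all bits: 01001111000
Step 2 - Add 1: 01001111001
Verification: 10110000111 + 01001111001 = 100000000000; discarding the end carry (carry out of the top bit) leaves the 11-bit value 00000000000, as required for x + (-x)



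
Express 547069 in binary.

Using repeated division by 2:
547069 ÷ 2 = 273534 remainder 1
273534 ÷ 2 = 136767 remainder 0
136767 ÷ 2 = 68383 remainder 1
68383 ÷ 2 = 34191 remainder 1
34191 ÷ 2 = 17095 remainder 1
17095 ÷ 2 = 8547 remainder 1
8547 ÷ 2 = 4273 remainder 1
4273 ÷ 2 = 2136 remainder 1
2136 ÷ 2 = 1068 remainder 0
1068 ÷ 2 = 534 remainder 0
534 ÷ 2 = 267 remainder 0
267 ÷ 2 = 133 remainder 1
133 ÷ 2 = 66 remainder 1
66 ÷ 2 = 33 remainder 0
33 ÷ 2 = 16 remainder 1
16 ÷ 2 = 8 remainder 0
8 ÷ 2 = 4 remainder 0
4 ÷ 2 = 2 remainder 0
2 ÷ 2 = 1 remainder 0
1 ÷ 2 = 0 remainder 1
Reading remainders bottom to top: 10000101100011111101



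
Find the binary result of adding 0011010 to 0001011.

Add column by column from the right: bit + bit + carry-in; write the sum mod 2, carry 1 when the sum is 2 or 3.
carry:  0110100
        0011010
+       0001011
---------------
       00100101
(the carry out of the leftmost column, 0, becomes the leading bit)
Decimal check:
  0011010 = 16 + 8 + 2 = 26
  0001011 = 8 + 2 + 1 = 11
  26 + 11 = 37, and 00100101 = 32 + 4 + 1 = 37 ✓



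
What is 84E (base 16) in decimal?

Expand by place value (powers of 16):
Digit values: E = 14
84E = 8 × 16^2 + 4 × 16^1 + 14 × 16^0
= 8 × 256 + 4 × 16 + 14 × 1
= 2048 + 64 + 14
= 2126



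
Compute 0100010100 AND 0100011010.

AND: 1 only when both bits are 1
  0100010100
& 0100011010
------------
  0100010000
Decimal: 276 & 282 = 272



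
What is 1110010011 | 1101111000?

OR: 1 when either bit is 1
  1110010011
| 1101111000
------------
  1111111011
Decimal: 915 | 888 = 1019



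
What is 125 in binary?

Using repeated division by 2:
125 ÷ 2 = 62 remainder 1
62 ÷ 2 = 31 remainder 0
31 ÷ 2 = 15 remainder 1
15 ÷ 2 = 7 remainder 1
7 ÷ 2 = 3 remainder 1
3 ÷ 2 = 1 remainder 1
1 ÷ 2 = 0 remainder 1
Reading remainders bottom to top: 1111101



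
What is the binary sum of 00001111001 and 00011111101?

Add column by column from the right: bit + bit + carry-in; write the sum mod 2, carry 1 when the sum is 2 or 3.
carry:  00111110010
        00001111001
+       00011111101
-------------------
       000101110110
(the carry out of the leftmost column, 0, becomes the leading bit)
Decimal check:
  00001111001 = 64 + 32 + 16 + 8 + 1 = 121
  00011111101 = 128 + 64 + 32 + 16 + 8 + 4 + 1 = 253
  121 + 253 = 374, and 000101110110 = 256 + 64 + 32 + 16 + 4 + 2 = 374 ✓



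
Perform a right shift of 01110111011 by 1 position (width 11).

Original: 01110111011 (decimal 955)
Shift right by 1 position
Drop the 1 low bit; fill with zero on the left
Result: 00111011101 (decimal 477)
Equivalent: 955 >> 1 = 955 ÷ 2^1 = 477



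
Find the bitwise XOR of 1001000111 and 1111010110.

XOR: 1 when bits differ
  1001000111
^ 1111010110
------------
  0110010001
Decimal: 583 ^ 982 = 401



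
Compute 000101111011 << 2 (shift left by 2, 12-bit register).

Original: 000101111011 (decimal 379)
Shift left by 2 positions
Append 2 zeros on the right
Result: 010111101100 (decimal 1516)
Equivalent: 379 << 2 = 379 × 2^2 = 1516



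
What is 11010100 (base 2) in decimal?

Sum of powers of 2 for each 1-bit:
2^2 + 2^4 + 2^6 + 2^7
= 4 + 16 + 64 + 128
= 212



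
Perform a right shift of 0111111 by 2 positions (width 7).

Original: 0111111 (decimal 63)
Shift right by 2 positions
Drop the 2 low bits; fill with zeros on the left
Result: 0001111 (decimal 15)
Equivalent: 63 >> 2 = 63 ÷ 2^2 = 15



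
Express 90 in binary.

Using repeated division by 2:
90 ÷ 2 = 45 remainder 0
45 ÷ 2 = 22 remainder 1
22 ÷ 2 = 11 remainder 0
11 ÷ 2 = 5 remainder 1
5 ÷ 2 = 2 remainder 1
2 ÷ 2 = 1 remainder 0
1 ÷ 2 = 0 remainder 1
Reading remainders bottom to top: 1011010



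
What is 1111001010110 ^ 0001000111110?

XOR: 1 when bits differ
  1111001010110
^ 0001000111110
---------------
  1110001101000
Decimal: 7766 ^ 574 = 7272



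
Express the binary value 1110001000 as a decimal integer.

Sum of powers of 2 for each 1-bit:
2^3 + 2^7 + 2^8 + 2^9
= 8 + 128 + 256 + 512
= 904



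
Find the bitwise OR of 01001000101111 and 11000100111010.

OR: 1 when either bit is 1
  01001000101111
| 11000100111010
----------------
  11001100111111
Decimal: 4655 | 12602 = 13119



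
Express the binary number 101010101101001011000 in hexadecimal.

Group into 4-bit nibbles from right:
  0001 = 1
  0101 = 5
  0101 = 5
  1010 = A
  0101 = 5
  1000 = 8
Result: 155A58



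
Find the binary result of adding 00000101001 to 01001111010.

Add column by column from the right: bit + bit + carry-in; write the sum mod 2, carry 1 when the sum is 2 or 3.
carry:  00011110000
        00000101001
+       01001111010
-------------------
       001010100011
(the carry out of the leftmost column, 0, becomes the leading bit)
Decimal check:
  00000101001 = 32 + 8 + 1 = 41
  01001111010 = 512 + 64 + 32 + 16 + 8 + 2 = 634
  41 + 634 = 675, and 001010100011 = 512 + 128 + 32 + 2 + 1 = 675 ✓



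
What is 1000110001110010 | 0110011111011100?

OR: 1 when either bit is 1
  1000110001110010
| 0110011111011100
------------------
  1110111111111110
Decimal: 35954 | 26588 = 61438



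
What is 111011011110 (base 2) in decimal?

Sum of powers of 2 for each 1-bit:
2^1 + 2^2 + 2^3 + 2^4 + 2^6 + 2^7 + 2^9 + 2^10 + 2^11
= 2 + 4 + 8 + 16 + 64 + 128 + 512 + 1024 + 2048
= 3806



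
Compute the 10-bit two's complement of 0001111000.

Original: 0001111000
Step 1 - Invert all bits: 1110000111
Step 2 - Add 1: 1110001000
Verification: 0001111000 + 1110001000 = 10000000000; discarding the end carry (carry out of the top bit) leaves the 10-bit value 0000000000, as required for x + (-x)



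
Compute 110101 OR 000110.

OR: 1 when either bit is 1
  110101
| 000110
--------
  110111
Decimal: 53 | 6 = 55



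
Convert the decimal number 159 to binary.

Using repeated division by 2:
159 ÷ 2 = 79 remainder 1
79 ÷ 2 = 39 remainder 1
39 ÷ 2 = 19 remainder 1
19 ÷ 2 = 9 remainder 1
9 ÷ 2 = 4 remainder 1
4 ÷ 2 = 2 remainder 0
2 ÷ 2 = 1 remainder 0
1 ÷ 2 = 0 remainder 1
Reading remainders bottom to top: 10011111



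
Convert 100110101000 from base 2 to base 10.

Sum of powers of 2 for each 1-bit:
2^3 + 2^5 + 2^7 + 2^8 + 2^11
= 8 + 32 + 128 + 256 + 2048
= 2472



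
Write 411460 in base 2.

Using repeated division by 2:
411460 ÷ 2 = 205730 remainder 0
205730 ÷ 2 = 102865 remainder 0
102865 ÷ 2 = 51432 remainder 1
51432 ÷ 2 = 25716 remainder 0
25716 ÷ 2 = 12858 remainder 0
12858 ÷ 2 = 6429 remainder 0
6429 ÷ 2 = 3214 remainder 1
3214 ÷ 2 = 1607 remainder 0
1607 ÷ 2 = 803 remainder 1
803 ÷ 2 = 401 remainder 1
401 ÷ 2 = 200 remainder 1
200 ÷ 2 = 100 remainder 0
100 ÷ 2 = 50 remainder 0
50 ÷ 2 = 25 remainder 0
25 ÷ 2 = 12 remainder 1
12 ÷ 2 = 6 remainder 0
6 ÷ 2 = 3 remainder 0
3 ÷ 2 = 1 remainder 1
1 ÷ 2 = 0 remainder 1
Reading remainders bottom to top: 1100100011101000100



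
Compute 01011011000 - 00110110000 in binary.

Method 1 - Direct subtraction (column by column from the right: bit − bit − borrow-in; if negative, add 2 and borrow 1 from the next column):
borrow: 01001000000
        01011011000
-       00110110000
-------------------
        00100101000

Method 2 - Add two's complement:
Two's complement of 00110110000: invert → 11001001111, add 1 → 11001010000
  01011011000
+ 11001010000
-------------
 100100101000  (end carry out of the top bit = 1)
Discarding the end carry: 00100101000
Decimal check:
  01011011000 = 512 + 128 + 64 + 16 + 8 = 728
  00110110000 = 256 + 128 + 32 + 16 = 432
  728 - 432 = 296, and 00100101000 = 256 + 32 + 8 = 296 ✓

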